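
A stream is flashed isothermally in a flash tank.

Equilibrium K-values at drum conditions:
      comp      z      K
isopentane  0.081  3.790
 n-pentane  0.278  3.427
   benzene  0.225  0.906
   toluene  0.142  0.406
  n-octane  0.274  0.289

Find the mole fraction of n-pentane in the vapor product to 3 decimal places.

Rachford–Rice: g(V/F) = Σ zᵢ(Kᵢ−1)/(1+V/F(Kᵢ−1)) = 0.
Feasibility: ΣzᵢKᵢ = 1.600, Σzᵢ/Kᵢ = 1.649 — both > 1, two phases present.
Newton iteration, V/F⁰ = 0.59:
  V/F = 0.590: g = -0.1250, g' = -0.899 → V/F = 0.451
  V/F = 0.451: g = -0.0018, g' = -0.893 → V/F = 0.449
Converged at V/F = 0.449.
Compositions from xᵢ = zᵢ/(1+V/F(Kᵢ−1)), yᵢ = Kᵢxᵢ:
  isopentane: x = 0.036, y = 0.136
  n-pentane: x = 0.133, y = 0.456
  benzene: x = 0.235, y = 0.213
  toluene: x = 0.194, y = 0.079
  n-octane: x = 0.402, y = 0.116

y_n-pentane = 0.456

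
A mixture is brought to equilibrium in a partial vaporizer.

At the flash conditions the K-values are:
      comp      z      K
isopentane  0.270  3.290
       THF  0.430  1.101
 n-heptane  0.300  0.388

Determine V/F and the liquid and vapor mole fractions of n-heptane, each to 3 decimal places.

Material balance + equilibrium reduce to Σ zᵢ(Kᵢ−1)/(1+V/F(Kᵢ−1)) = 0.
Feasibility: ΣzᵢKᵢ = 1.478, Σzᵢ/Kᵢ = 1.246 — both > 1, two phases present.
Iterate (Newton) starting at V/F = 0.42:
  V/F = 0.420: g = 0.1097, g' = -0.575 → V/F = 0.611
  V/F = 0.611: g = 0.0056, g' = -0.537 → V/F = 0.621
Converged at V/F = 0.621.
Compositions from xᵢ = zᵢ/(1+V/F(Kᵢ−1)), yᵢ = Kᵢxᵢ:
  isopentane: x = 0.111, y = 0.367
  THF: x = 0.405, y = 0.445
  n-heptane: x = 0.484, y = 0.188

V/F = 0.621, x_n-heptane = 0.484, y_n-heptane = 0.188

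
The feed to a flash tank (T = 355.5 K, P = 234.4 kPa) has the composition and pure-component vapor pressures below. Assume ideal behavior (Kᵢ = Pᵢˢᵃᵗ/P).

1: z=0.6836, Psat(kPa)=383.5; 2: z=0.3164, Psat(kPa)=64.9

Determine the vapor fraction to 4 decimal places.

Raoult's law: Kᵢ = Pᵢˢᵃᵗ/P = Pᵢˢᵃᵗ/234.4.
  K_1 = 383.5/234.4 = 1.636092, K_2 = 64.9/234.4 = 0.276877
Material balance + equilibrium reduce to Σ zᵢ(Kᵢ−1)/(1+ψ(Kᵢ−1)) = 0.
Feasibility: ΣzᵢKᵢ = 1.2060, Σzᵢ/Kᵢ = 1.5606 — both > 1, two phases present.
Binary case is linear: z₁(K₁−1)(1+ψ(K₂−1)) + z₂(K₂−1)(1+ψ(K₁−1)) = 0
⇒ ψ = [z₁(K₁−1)+z₂(K₂−1)] / [−(K₁−1)(K₂−1)] = 0.20604/0.45997 = 0.4479

ψ = 0.4479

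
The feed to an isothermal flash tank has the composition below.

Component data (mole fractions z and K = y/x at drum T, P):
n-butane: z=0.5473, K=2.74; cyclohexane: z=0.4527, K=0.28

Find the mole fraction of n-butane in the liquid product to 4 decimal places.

Iterate (Newton) starting at ψ = 0.5:
  ψ = 0.5000: g = -0.00004, g' = -1.0468 → ψ = 0.5000
Converged at ψ = 0.5000.
Compositions from xᵢ = zᵢ/(1+ψ(Kᵢ−1)), yᵢ = Kᵢxᵢ:
  n-butane: x = 0.2927, y = 0.8020
  cyclohexane: x = 0.7073, y = 0.1980

x_n-butane = 0.2927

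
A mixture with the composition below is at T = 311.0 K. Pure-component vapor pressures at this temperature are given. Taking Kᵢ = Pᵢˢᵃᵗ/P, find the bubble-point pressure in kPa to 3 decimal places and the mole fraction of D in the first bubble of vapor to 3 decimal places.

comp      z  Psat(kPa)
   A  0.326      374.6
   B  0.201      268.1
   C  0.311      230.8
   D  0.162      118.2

Pbub = 266.935 kPa, y_D = 0.072

At the bubble point ψ → 0, so ΣzᵢKᵢ = 1 with Kᵢ = Pᵢˢᵃᵗ/P ⇒ P = ΣzᵢPᵢˢᵃᵗ.
P = 0.326·374.6 + 0.201·268.1 + 0.311·230.8 + 0.162·118.2 = 266.935 kPa
yᵢ = zᵢPᵢˢᵃᵗ/P ⇒ y_D = 0.162·118.2/266.935 = 0.072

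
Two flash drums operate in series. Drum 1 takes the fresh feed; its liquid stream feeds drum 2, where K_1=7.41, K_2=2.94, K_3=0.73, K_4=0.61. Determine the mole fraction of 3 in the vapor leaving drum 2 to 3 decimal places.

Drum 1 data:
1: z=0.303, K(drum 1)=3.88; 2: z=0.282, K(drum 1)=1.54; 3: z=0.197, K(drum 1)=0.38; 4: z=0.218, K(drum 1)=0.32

Drum 1:
Material balance + equilibrium reduce to Σ zᵢ(Kᵢ−1)/(1+ψ₁(Kᵢ−1)) = 0.
Check two-phase: ΣzᵢKᵢ = 1.755 > 1 and Σzᵢ/Kᵢ = 1.461 > 1, so g(0) = 0.755 > 0 and g(1) = -0.461 < 0.
Newton iteration, ψ₁⁰ = 0.5:
  ψ₁ = 0.500: g = 0.0759, g' = -0.864 → ψ₁ = 0.588
Converged at ψ₁ = 0.588.
Drum-1 compositions:
  1: x = 0.112, y = 0.436
  2: x = 0.214, y = 0.330
  3: x = 0.310, y = 0.118
  4: x = 0.363, y = 0.116
Drum-2 feed = drum-1 liquid: z₂ = (0.1124, 0.2140, 0.3101, 0.3634).
Drum 2:
Material balance + equilibrium reduce to Σ zᵢ(Kᵢ−1)/(1+ψ₂(Kᵢ−1)) = 0.
g(0) = ΣzᵢKᵢ − 1 = 0.910 and g(1) = 1 − Σzᵢ/Kᵢ = -0.109, so a root lies in (0, 1).
Newton iteration, ψ₂⁰ = 0.53:
  ψ₂ = 0.530: g = 0.0922, g' = -0.553 → ψ₂ = 0.697
  ψ₂ = 0.697: g = 0.0107, g' = -0.439 → ψ₂ = 0.721
Converged at ψ₂ = 0.721.
  1: x = 0.020, y = 0.148
  2: x = 0.089, y = 0.262
  3: x = 0.385, y = 0.281
  4: x = 0.506, y = 0.308

y_3 (drum 2) = 0.281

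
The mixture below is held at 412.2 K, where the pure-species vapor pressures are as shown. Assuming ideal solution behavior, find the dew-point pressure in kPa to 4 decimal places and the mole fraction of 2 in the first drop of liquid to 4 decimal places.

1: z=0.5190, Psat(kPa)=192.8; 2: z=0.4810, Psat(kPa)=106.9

Pdew = 139.0542 kPa, x_2 = 0.6257

At the dew point ψ → 1, so Σzᵢ/Kᵢ = 1 with Kᵢ = Pᵢˢᵃᵗ/P ⇒ 1/P = Σzᵢ/Pᵢˢᵃᵗ.
1/P = 0.5190/192.8 + 0.4810/106.9 = 0.0071914 ⇒ P = 139.0542 kPa
xᵢ = zᵢP/Pᵢˢᵃᵗ ⇒ x_2 = 0.4810·139.0542/106.9 = 0.6257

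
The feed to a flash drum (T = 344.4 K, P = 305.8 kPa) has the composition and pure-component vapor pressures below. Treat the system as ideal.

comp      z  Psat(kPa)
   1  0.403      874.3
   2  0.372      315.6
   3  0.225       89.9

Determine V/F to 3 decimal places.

Raoult's law: Kᵢ = Pᵢˢᵃᵗ/P = Pᵢˢᵃᵗ/305.8.
  K_1 = 874.3/305.8 = 2.85906, K_2 = 315.6/305.8 = 1.03205, K_3 = 89.9/305.8 = 0.29398
Rachford–Rice: g(V/F) = Σ zᵢ(Kᵢ−1)/(1+V/F(Kᵢ−1)) = 0.
Check two-phase: ΣzᵢKᵢ = 1.602 > 1 and Σzᵢ/Kᵢ = 1.267 > 1, so g(0) = 0.602 > 0 and g(1) = -0.267 < 0.
Newton iteration, V/F⁰ = 0.67:
  V/F = 0.670: g = 0.0439, g' = -0.680 → V/F = 0.734
  V/F = 0.734: g = -0.0016, g' = -0.733 → V/F = 0.732
Converged at V/F = 0.732.

V/F = 0.732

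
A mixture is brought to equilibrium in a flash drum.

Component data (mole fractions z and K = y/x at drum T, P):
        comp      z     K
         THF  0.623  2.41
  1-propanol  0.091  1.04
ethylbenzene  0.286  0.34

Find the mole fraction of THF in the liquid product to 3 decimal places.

x_THF = 0.289

Material balance + equilibrium reduce to Σ zᵢ(Kᵢ−1)/(1+ψ(Kᵢ−1)) = 0.
Feasibility: ΣzᵢKᵢ = 1.693, Σzᵢ/Kᵢ = 1.187 — both > 1, two phases present.
Newton iteration, ψ⁰ = 0.57:
  ψ = 0.570: g = 0.1880, g' = -0.701 → ψ = 0.838
  ψ = 0.838: g = -0.0163, g' = -0.884 → ψ = 0.820
  ψ = 0.820: g = -0.0002, g' = -0.858 → ψ = 0.819
Converged at ψ = 0.819.
Compositions from xᵢ = zᵢ/(1+ψ(Kᵢ−1)), yᵢ = Kᵢxᵢ:
  THF: x = 0.289, y = 0.697
  1-propanol: x = 0.088, y = 0.092
  ethylbenzene: x = 0.623, y = 0.212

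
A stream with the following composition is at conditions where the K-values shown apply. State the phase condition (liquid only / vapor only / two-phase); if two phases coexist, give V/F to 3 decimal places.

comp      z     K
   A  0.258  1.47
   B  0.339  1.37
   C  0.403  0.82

vapor only

ΣzᵢKᵢ = 1.174; Σzᵢ/Kᵢ = 0.914.
Since Σzᵢ/Kᵢ < 1 the mixture is above its dew point — single vapor phase.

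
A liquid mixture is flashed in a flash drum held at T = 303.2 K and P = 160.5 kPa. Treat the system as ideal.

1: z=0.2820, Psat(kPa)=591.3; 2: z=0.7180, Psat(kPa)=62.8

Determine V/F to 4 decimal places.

V/F = 0.1958

Raoult's law: Kᵢ = Pᵢˢᵃᵗ/P = Pᵢˢᵃᵗ/160.5.
  K_1 = 591.3/160.5 = 3.684112, K_2 = 62.8/160.5 = 0.391277
Rachford–Rice: g(V/F) = Σ zᵢ(Kᵢ−1)/(1+V/F(Kᵢ−1)) = 0.
g(0) = ΣzᵢKᵢ − 1 = 0.3199 and g(1) = 1 − Σzᵢ/Kᵢ = -0.9116, so a root lies in (0, 1).
Binary case is linear: z₁(K₁−1)(1+V/F(K₂−1)) + z₂(K₂−1)(1+V/F(K₁−1)) = 0
⇒ V/F = [z₁(K₁−1)+z₂(K₂−1)] / [−(K₁−1)(K₂−1)] = 0.31986/1.63388 = 0.1958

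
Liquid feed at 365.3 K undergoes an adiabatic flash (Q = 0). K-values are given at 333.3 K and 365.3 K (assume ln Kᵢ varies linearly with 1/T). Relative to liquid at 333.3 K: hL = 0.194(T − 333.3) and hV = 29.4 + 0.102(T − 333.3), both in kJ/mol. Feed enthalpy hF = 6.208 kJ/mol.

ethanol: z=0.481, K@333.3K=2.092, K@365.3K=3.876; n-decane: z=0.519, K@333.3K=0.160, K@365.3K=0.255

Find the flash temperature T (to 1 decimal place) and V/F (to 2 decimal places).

T = 337.9 K, V/F = 0.18

Adiabatic flash: solve Rachford–Rice at each trial T, then check hF = ψ·hV(T) + (1−ψ)·hL(T).
  T = 333.3 K: K = (2.092, 0.160), RR gives ψ = 0.097, H_out = 2.862 kJ/mol
  T = 365.3 K: K = (3.876, 0.255), RR gives ψ = 0.465, H_out = 18.515 kJ/mol
  T = 349.3 K: K = (2.888, 0.204), RR gives ψ = 0.330, H_out = 12.306 kJ/mol
  T = 341.3 K: K = (2.467, 0.181), RR gives ψ = 0.234, H_out = 8.253 kJ/mol
  T = 337.3 K: K = (2.274, 0.170), RR gives ψ = 0.172, H_out = 5.783 kJ/mol
  T = 339.3 K: K = (2.369, 0.176), RR gives ψ = 0.205, H_out = 7.065 kJ/mol
  T = 338.3 K: K = (2.321, 0.173), RR gives ψ = 0.189, H_out = 6.437 kJ/mol
Linear interpolation between T = 337.3 (H_out = 5.783) and T = 338.3 (H_out = 6.437) on hF = 6.208 gives T ≈ 337.9 K, at which ψ = 0.18.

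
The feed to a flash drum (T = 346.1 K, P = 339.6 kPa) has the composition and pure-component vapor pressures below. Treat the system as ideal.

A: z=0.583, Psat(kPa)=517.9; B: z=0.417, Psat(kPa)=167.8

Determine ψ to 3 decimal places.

Raoult's law: Kᵢ = Pᵢˢᵃᵗ/P = Pᵢˢᵃᵗ/339.6.
  K_A = 517.9/339.6 = 1.52503, K_B = 167.8/339.6 = 0.49411
Binary case is linear: z₁(K₁−1)(1+ψ(K₂−1)) + z₂(K₂−1)(1+ψ(K₁−1)) = 0
⇒ ψ = [z₁(K₁−1)+z₂(K₂−1)] / [−(K₁−1)(K₂−1)] = 0.0951/0.2656 = 0.358

ψ = 0.358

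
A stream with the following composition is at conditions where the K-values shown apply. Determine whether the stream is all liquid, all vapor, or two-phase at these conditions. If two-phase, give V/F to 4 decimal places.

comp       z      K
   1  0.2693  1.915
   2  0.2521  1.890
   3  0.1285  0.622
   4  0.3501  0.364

two-phase, V/F = 0.3803

ΣzᵢKᵢ = 1.1995; Σzᵢ/Kᵢ = 1.4424.
Both exceed 1, so a two-phase solution exists.
Material balance + equilibrium reduce to Σ zᵢ(Kᵢ−1)/(1+ψ(Kᵢ−1)) = 0.
Iterate (Newton) starting at ψ = 0.5:
  ψ = 0.5000: g = -0.06204, g' = -0.5342 → ψ = 0.3838
  ψ = 0.3838: g = -0.00180, g' = -0.5074 → ψ = 0.3803
Converged at ψ = 0.3803.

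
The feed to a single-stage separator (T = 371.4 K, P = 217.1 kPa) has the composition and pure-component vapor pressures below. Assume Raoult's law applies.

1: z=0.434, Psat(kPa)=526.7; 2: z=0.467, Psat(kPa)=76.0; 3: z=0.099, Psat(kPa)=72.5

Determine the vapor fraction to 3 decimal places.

ψ = 0.268

Raoult's law: Kᵢ = Pᵢˢᵃᵗ/P = Pᵢˢᵃᵗ/217.1.
  K_1 = 526.7/217.1 = 2.42607, K_2 = 76.0/217.1 = 0.35007, K_3 = 72.5/217.1 = 0.33395
Rachford–Rice: g(ψ) = Σ zᵢ(Kᵢ−1)/(1+ψ(Kᵢ−1)) = 0.
Feasibility: ΣzᵢKᵢ = 1.249, Σzᵢ/Kᵢ = 1.809 — both > 1, two phases present.
Iterate (Newton) starting at ψ = 0.7:
  ψ = 0.700: g = -0.3707, g' = -1.039 → ψ = 0.343
  ψ = 0.343: g = -0.0607, g' = -0.798 → ψ = 0.267
  ψ = 0.267: g = 0.0005, g' = -0.817 → ψ = 0.268
Converged at ψ = 0.268.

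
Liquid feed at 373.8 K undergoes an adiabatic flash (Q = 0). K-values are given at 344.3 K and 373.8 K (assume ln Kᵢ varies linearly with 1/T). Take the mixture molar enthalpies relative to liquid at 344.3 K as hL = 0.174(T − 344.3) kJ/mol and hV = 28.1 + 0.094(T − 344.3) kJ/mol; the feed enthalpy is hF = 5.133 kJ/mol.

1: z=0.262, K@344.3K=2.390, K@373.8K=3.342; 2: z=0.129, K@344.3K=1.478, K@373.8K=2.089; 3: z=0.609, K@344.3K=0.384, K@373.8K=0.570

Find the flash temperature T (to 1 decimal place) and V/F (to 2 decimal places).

Adiabatic flash: solve Rachford–Rice at each trial T, then check hF = ψ·hV(T) + (1−ψ)·hL(T).
  T = 344.3 K: K = (2.390, 1.478, 0.384), RR gives ψ = 0.069, H_out = 1.947 kJ/mol
  T = 373.8 K: K = (3.342, 2.089, 0.570), RR gives ψ = 0.575, H_out = 19.933 kJ/mol
  T = 359.1 K: K = (2.847, 1.771, 0.472), RR gives ψ = 0.315, H_out = 11.063 kJ/mol
  T = 351.7 K: K = (2.613, 1.621, 0.427), RR gives ψ = 0.195, H_out = 6.647 kJ/mol
  T = 348.0 K: K = (2.500, 1.549, 0.405), RR gives ψ = 0.133, H_out = 4.348 kJ/mol
  T = 349.9 K: K = (2.558, 1.585, 0.416), RR gives ψ = 0.165, H_out = 5.539 kJ/mol
  T = 348.9 K: K = (2.528, 1.566, 0.410), RR gives ψ = 0.148, H_out = 4.915 kJ/mol
Linear interpolation between T = 348.9 (H_out = 4.915) and T = 349.9 (H_out = 5.539) on hF = 5.133 gives T ≈ 349.2 K, at which ψ = 0.15.

T = 349.2 K, V/F = 0.15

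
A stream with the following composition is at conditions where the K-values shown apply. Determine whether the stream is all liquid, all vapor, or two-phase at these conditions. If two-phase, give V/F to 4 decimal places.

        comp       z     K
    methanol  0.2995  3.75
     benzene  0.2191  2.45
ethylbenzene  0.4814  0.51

two-phase, V/F = 0.8261

ΣzᵢKᵢ = 1.9054; Σzᵢ/Kᵢ = 1.1132.
Both exceed 1, so a two-phase solution exists.
Material balance + equilibrium reduce to Σ zᵢ(Kᵢ−1)/(1+ψ(Kᵢ−1)) = 0.
Newton–Raphson from ψ = 0.5:
  ψ = 0.5000: g = 0.21853, g' = -0.7591 → ψ = 0.7879
  ψ = 0.7879: g = 0.02417, g' = -0.6329 → ψ = 0.8261
Converged at ψ = 0.8261.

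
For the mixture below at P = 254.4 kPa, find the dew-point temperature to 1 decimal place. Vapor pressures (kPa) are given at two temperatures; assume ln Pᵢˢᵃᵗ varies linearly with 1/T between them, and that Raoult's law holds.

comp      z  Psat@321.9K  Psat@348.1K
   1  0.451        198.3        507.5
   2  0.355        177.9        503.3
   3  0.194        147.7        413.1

T = 330.7 K

Dew-point temperature: Σzᵢ·P/Pᵢˢᵃᵗ(T) = 1. Interpolate ln Pᵢˢᵃᵗ = aᵢ + bᵢ/T.
  T = 321.9 K: ΣzᵢP/Pᵢˢᵃᵗ = 1.4204
  T = 348.1 K: ΣzᵢP/Pᵢˢᵃᵗ = 0.5250
  T = 335.0 K: ΣzᵢP/Pᵢˢᵃᵗ = 0.8467
  T = 328.4 K: ΣzᵢP/Pᵢˢᵃᵗ = 1.0931
  T = 331.7 K: ΣzᵢP/Pᵢˢᵃᵗ = 0.9608
  T = 330.0 K: ΣzᵢP/Pᵢˢᵃᵗ = 1.0264
Interpolating between 330.0 K and 331.7 K gives T ≈ 330.7 K.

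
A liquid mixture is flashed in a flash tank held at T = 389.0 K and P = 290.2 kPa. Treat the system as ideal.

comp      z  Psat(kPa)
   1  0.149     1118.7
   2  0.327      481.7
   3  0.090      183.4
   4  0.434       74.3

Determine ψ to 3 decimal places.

ψ = 0.250

Raoult's law: Kᵢ = Pᵢˢᵃᵗ/P = Pᵢˢᵃᵗ/290.2.
  K_1 = 1118.7/290.2 = 3.85493, K_2 = 481.7/290.2 = 1.65989, K_3 = 183.4/290.2 = 0.63198, K_4 = 74.3/290.2 = 0.25603
Rachford–Rice: g(ψ) = Σ zᵢ(Kᵢ−1)/(1+ψ(Kᵢ−1)) = 0.
Check two-phase: ΣzᵢKᵢ = 1.285 > 1 and Σzᵢ/Kᵢ = 2.073 > 1, so g(0) = 0.285 > 0 and g(1) = -1.073 < 0.
Newton iteration, ψ⁰ = 0.32:
  ψ = 0.320: g = -0.0609, g' = -0.858 → ψ = 0.249
  ψ = 0.249: g = 0.0011, g' = -0.897 → ψ = 0.250
Converged at ψ = 0.250.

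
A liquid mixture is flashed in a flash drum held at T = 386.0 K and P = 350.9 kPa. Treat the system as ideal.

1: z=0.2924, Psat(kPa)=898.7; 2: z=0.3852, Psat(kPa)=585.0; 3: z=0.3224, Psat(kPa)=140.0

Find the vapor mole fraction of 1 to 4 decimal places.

y_1 = 0.3340

Raoult's law: Kᵢ = Pᵢˢᵃᵗ/P = Pᵢˢᵃᵗ/350.9.
  K_1 = 898.7/350.9 = 2.561129, K_2 = 585.0/350.9 = 1.667142, K_3 = 140.0/350.9 = 0.398974
Material balance + equilibrium reduce to Σ zᵢ(Kᵢ−1)/(1+ψ(Kᵢ−1)) = 0.
Feasibility: ΣzᵢKᵢ = 1.5197, Σzᵢ/Kᵢ = 1.1533 — both > 1, two phases present.
Newton–Raphson from ψ = 0.57:
  ψ = 0.5700: g = 0.13298, g' = -0.5590 → ψ = 0.8079
  ψ = 0.8079: g = -0.00781, g' = -0.6518 → ψ = 0.7959
  ψ = 0.7959: g = -0.00005, g' = -0.6428 → ψ = 0.7958
Converged at ψ = 0.7958.
Compositions from xᵢ = zᵢ/(1+ψ(Kᵢ−1)), yᵢ = Kᵢxᵢ:
  1: x = 0.1304, y = 0.3340
  2: x = 0.2516, y = 0.4195
  3: x = 0.6180, y = 0.2466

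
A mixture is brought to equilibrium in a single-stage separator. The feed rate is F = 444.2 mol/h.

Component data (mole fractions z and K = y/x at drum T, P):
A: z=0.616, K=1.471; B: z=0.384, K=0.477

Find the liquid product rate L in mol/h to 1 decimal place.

L = 283.2 mol/h

Let β = V/F and solve Σ zᵢ(Kᵢ−1)/(1+β(Kᵢ−1)) = 0.
Check two-phase: ΣzᵢKᵢ = 1.089 > 1 and Σzᵢ/Kᵢ = 1.224 > 1, so g(0) = 0.089 > 0 and g(1) = -0.224 < 0.
Newton–Raphson from β = 0.5:
  β = 0.500: g = -0.0371, g' = -0.282 → β = 0.368
  β = 0.368: g = -0.0015, g' = -0.260 → β = 0.363
Converged at β = 0.363.
Then V = β·F = 0.3625·444.2 = 161.0 mol/h and L = F − V = 283.2 mol/h.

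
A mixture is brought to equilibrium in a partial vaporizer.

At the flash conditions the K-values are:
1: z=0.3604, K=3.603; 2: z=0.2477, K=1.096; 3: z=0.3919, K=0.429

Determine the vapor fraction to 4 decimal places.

Let ψ = V/F and solve Σ zᵢ(Kᵢ−1)/(1+ψ(Kᵢ−1)) = 0.
g(0) = ΣzᵢKᵢ − 1 = 0.7381 and g(1) = 1 − Σzᵢ/Kᵢ = -0.2396, so a root lies in (0, 1).
Newton–Raphson from ψ = 0.5:
  ψ = 0.5000: g = 0.11711, g' = -0.7134 → ψ = 0.6642
  ψ = 0.6642: g = 0.00565, g' = -0.6615 → ψ = 0.6727
Converged at ψ = 0.6727.

ψ = 0.6727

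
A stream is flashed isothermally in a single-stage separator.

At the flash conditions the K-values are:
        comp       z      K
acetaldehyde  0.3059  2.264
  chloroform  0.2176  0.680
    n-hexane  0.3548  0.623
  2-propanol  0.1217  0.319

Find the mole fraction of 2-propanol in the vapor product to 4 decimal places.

Let ψ = V/F and solve Σ zᵢ(Kᵢ−1)/(1+ψ(Kᵢ−1)) = 0.
Check two-phase: ΣzᵢKᵢ = 1.1004 > 1 and Σzᵢ/Kᵢ = 1.4061 > 1, so g(0) = 0.1004 > 0 and g(1) = -0.4061 < 0.
Iterate (Newton) starting at ψ = 0.38:
  ψ = 0.3800: g = -0.08601, g' = -0.4233 → ψ = 0.1768
  ψ = 0.1768: g = 0.00468, g' = -0.4824 → ψ = 0.1865
  ψ = 0.1865: g = 0.00002, g' = -0.4776 → ψ = 0.1866
Converged at ψ = 0.1866.
Compositions from xᵢ = zᵢ/(1+ψ(Kᵢ−1)), yᵢ = Kᵢxᵢ:
  acetaldehyde: x = 0.2475, y = 0.5604
  chloroform: x = 0.2314, y = 0.1574
  n-hexane: x = 0.3816, y = 0.2378
  2-propanol: x = 0.1394, y = 0.0445

y_2-propanol = 0.0445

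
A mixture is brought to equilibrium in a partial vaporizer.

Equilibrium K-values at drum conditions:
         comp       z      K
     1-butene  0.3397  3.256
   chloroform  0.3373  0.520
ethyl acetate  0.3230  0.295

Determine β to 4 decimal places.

β = 0.2789

Let β = V/F and solve Σ zᵢ(Kᵢ−1)/(1+β(Kᵢ−1)) = 0.
Feasibility: ΣzᵢKᵢ = 1.3767, Σzᵢ/Kᵢ = 1.8479 — both > 1, two phases present.
Newton iteration, β⁰ = 0.5:
  β = 0.5000: g = -0.20458, g' = -0.8993 → β = 0.2725
  β = 0.2725: g = 0.00647, g' = -1.0119 → β = 0.2789
Converged at β = 0.2789.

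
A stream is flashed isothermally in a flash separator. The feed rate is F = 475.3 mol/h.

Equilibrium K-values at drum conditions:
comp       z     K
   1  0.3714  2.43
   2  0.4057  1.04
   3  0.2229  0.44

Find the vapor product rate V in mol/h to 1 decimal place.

Material balance + equilibrium reduce to Σ zᵢ(Kᵢ−1)/(1+β(Kᵢ−1)) = 0.
Check two-phase: ΣzᵢKᵢ = 1.4225 > 1 and Σzᵢ/Kᵢ = 1.0495 > 1, so g(0) = 0.4225 > 0 and g(1) = -0.0495 < 0.
Newton iteration, β⁰ = 0.42:
  β = 0.4200: g = 0.18456, g' = -0.4166 → β = 0.8630
  β = 0.8630: g = 0.01183, g' = -0.4146 → β = 0.8916
  β = 0.8916: g = -0.00016, g' = -0.4262 → β = 0.8912
Converged at β = 0.8912.
Then V = β·F = 0.8912·475.3 = 423.6 mol/h and L = F − V = 51.7 mol/h.

V = 423.6 mol/h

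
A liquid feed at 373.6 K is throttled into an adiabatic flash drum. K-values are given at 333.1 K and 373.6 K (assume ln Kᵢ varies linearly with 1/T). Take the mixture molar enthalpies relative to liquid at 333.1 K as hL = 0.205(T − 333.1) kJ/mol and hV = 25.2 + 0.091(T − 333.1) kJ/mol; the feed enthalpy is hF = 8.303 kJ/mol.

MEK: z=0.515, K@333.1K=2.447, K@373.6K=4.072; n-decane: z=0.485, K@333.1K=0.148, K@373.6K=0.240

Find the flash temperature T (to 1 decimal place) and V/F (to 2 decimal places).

Adiabatic flash: solve Rachford–Rice at each trial T, then check hF = ψ·hV(T) + (1−ψ)·hL(T).
  T = 333.1 K: K = (2.447, 0.148), RR gives ψ = 0.269, H_out = 6.786 kJ/mol
  T = 373.6 K: K = (4.072, 0.240), RR gives ψ = 0.520, H_out = 19.001 kJ/mol
  T = 353.4 K: K = (3.205, 0.191), RR gives ψ = 0.417, H_out = 13.700 kJ/mol
  T = 343.2 K: K = (2.810, 0.169), RR gives ψ = 0.352, H_out = 10.525 kJ/mol
  T = 338.1 K: K = (2.623, 0.158), RR gives ψ = 0.313, H_out = 8.731 kJ/mol
  T = 335.6 K: K = (2.534, 0.153), RR gives ψ = 0.292, H_out = 7.785 kJ/mol
  T = 336.9 K: K = (2.580, 0.156), RR gives ψ = 0.303, H_out = 8.283 kJ/mol
Linear interpolation between T = 336.9 (H_out = 8.283) and T = 338.1 (H_out = 8.731) on hF = 8.303 gives T ≈ 337.0 K, at which ψ = 0.30.

T = 337.0 K, V/F = 0.30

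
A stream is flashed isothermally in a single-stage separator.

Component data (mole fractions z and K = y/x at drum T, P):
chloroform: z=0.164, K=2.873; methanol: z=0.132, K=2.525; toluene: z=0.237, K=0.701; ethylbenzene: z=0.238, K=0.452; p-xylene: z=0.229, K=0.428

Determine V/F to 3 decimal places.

V/F = 0.212

Material balance + equilibrium reduce to Σ zᵢ(Kᵢ−1)/(1+V/F(Kᵢ−1)) = 0.
Feasibility: ΣzᵢKᵢ = 1.176, Σzᵢ/Kᵢ = 1.509 — both > 1, two phases present.
Newton–Raphson from V/F = 0.5:
  V/F = 0.500: g = -0.1736, g' = -0.564 → V/F = 0.192
  V/F = 0.192: g = 0.0134, g' = -0.702 → V/F = 0.211
  V/F = 0.211: g = 0.0002, g' = -0.683 → V/F = 0.212
Converged at V/F = 0.212.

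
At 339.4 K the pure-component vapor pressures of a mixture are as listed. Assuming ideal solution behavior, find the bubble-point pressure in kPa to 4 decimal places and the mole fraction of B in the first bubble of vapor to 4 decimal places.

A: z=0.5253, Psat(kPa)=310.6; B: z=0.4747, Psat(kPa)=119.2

Pbub = 219.7424 kPa, y_B = 0.2575

At the bubble point ψ → 0, so ΣzᵢKᵢ = 1 with Kᵢ = Pᵢˢᵃᵗ/P ⇒ P = ΣzᵢPᵢˢᵃᵗ.
P = 0.5253·310.6 + 0.4747·119.2 = 219.7424 kPa
yᵢ = zᵢPᵢˢᵃᵗ/P ⇒ y_B = 0.4747·119.2/219.7424 = 0.2575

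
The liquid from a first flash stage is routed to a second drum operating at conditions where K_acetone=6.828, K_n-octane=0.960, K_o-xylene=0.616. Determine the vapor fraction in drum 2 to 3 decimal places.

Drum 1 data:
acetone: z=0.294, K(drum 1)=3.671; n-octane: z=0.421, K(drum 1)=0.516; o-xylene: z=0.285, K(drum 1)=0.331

Drum 1:
Let ψ₁ = V/F and solve Σ zᵢ(Kᵢ−1)/(1+ψ₁(Kᵢ−1)) = 0.
g(0) = ΣzᵢKᵢ − 1 = 0.391 and g(1) = 1 − Σzᵢ/Kᵢ = -0.757, so a root lies in (0, 1).
Newton iteration, ψ₁⁰ = 0.31:
  ψ₁ = 0.310: g = -0.0507, g' = -0.967 → ψ₁ = 0.258
  ψ₁ = 0.258: g = 0.0021, g' = -1.051 → ψ₁ = 0.260
Converged at ψ₁ = 0.260.
Drum-1 compositions:
  acetone: x = 0.174, y = 0.637
  n-octane: x = 0.481, y = 0.248
  o-xylene: x = 0.345, y = 0.114
Drum-2 feed = drum-1 liquid: z₂ = (0.1736, 0.4815, 0.3449).
Drum 2:
Let ψ₂ = V/F and solve Σ zᵢ(Kᵢ−1)/(1+ψ₂(Kᵢ−1)) = 0.
Feasibility: ΣzᵢKᵢ = 1.860, Σzᵢ/Kᵢ = 1.087 — both > 1, two phases present.
Newton–Raphson from ψ₂ = 0.45:
  ψ₂ = 0.450: g = 0.0996, g' = -0.525 → ψ₂ = 0.640
  ψ₂ = 0.640: g = 0.0186, g' = -0.354 → ψ₂ = 0.693
  ψ₂ = 0.693: g = 0.0007, g' = -0.328 → ψ₂ = 0.695
Converged at ψ₂ = 0.695.
  acetone: x = 0.034, y = 0.235
  n-octane: x = 0.495, y = 0.475
  o-xylene: x = 0.470, y = 0.290

V/F (drum 2) = 0.695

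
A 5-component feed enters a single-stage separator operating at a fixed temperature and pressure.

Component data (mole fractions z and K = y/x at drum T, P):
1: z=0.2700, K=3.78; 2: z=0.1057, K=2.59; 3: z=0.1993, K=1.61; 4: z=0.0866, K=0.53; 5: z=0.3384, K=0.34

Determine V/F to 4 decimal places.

Newton iteration, V/F⁰ = 0.63:
  V/F = 0.6300: g = 0.00446, g' = -0.8516 → V/F = 0.6352
Converged at V/F = 0.6352.

V/F = 0.6352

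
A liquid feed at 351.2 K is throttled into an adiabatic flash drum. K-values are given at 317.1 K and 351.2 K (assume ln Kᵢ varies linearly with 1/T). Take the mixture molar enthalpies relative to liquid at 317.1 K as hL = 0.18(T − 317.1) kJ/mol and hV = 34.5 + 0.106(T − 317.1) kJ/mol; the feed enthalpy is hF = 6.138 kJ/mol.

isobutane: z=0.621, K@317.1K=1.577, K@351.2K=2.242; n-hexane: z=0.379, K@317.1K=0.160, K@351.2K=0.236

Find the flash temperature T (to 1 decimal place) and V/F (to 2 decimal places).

Adiabatic flash: solve Rachford–Rice at each trial T, then check hF = ψ·hV(T) + (1−ψ)·hL(T).
  T = 317.1 K: K = (1.577, 0.160), RR gives ψ = 0.082, H_out = 2.844 kJ/mol
  T = 351.2 K: K = (2.242, 0.236), RR gives ψ = 0.508, H_out = 22.372 kJ/mol
  T = 334.1 K: K = (1.896, 0.196), RR gives ψ = 0.350, H_out = 14.684 kJ/mol
  T = 325.6 K: K = (1.733, 0.178), RR gives ψ = 0.238, H_out = 9.605 kJ/mol
  T = 321.4 K: K = (1.655, 0.169), RR gives ψ = 0.169, H_out = 6.543 kJ/mol
  T = 319.2 K: K = (1.615, 0.164), RR gives ψ = 0.127, H_out = 4.735 kJ/mol
Linear interpolation between T = 319.2 (H_out = 4.735) and T = 321.4 (H_out = 6.543) on hF = 6.138 gives T ≈ 320.9 K, at which ψ = 0.16.

T = 320.9 K, V/F = 0.16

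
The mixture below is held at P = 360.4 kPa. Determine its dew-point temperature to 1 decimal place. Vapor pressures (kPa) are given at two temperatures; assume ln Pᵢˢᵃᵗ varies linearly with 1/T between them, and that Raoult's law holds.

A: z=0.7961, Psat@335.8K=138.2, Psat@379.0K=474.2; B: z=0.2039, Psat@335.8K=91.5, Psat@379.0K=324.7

Dew-point temperature: Σzᵢ·P/Pᵢˢᵃᵗ(T) = 1. Interpolate ln Pᵢˢᵃᵗ = aᵢ + bᵢ/T.
  T = 335.8 K: ΣzᵢP/Pᵢˢᵃᵗ = 2.8792
  T = 379.0 K: ΣzᵢP/Pᵢˢᵃᵗ = 0.8314
  T = 357.4 K: ΣzᵢP/Pᵢˢᵃᵗ = 1.4901
  T = 368.2 K: ΣzᵢP/Pᵢˢᵃᵗ = 1.1035
  T = 373.6 K: ΣzᵢP/Pᵢˢᵃᵗ = 0.9559
  T = 370.9 K: ΣzᵢP/Pᵢˢᵃᵗ = 1.0265
Interpolating between 370.9 K and 373.6 K gives T ≈ 371.9 K.

T = 371.9 K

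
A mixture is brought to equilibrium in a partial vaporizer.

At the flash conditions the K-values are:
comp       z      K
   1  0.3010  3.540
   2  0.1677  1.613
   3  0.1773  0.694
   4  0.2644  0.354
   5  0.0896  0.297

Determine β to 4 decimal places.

Material balance + equilibrium reduce to Σ zᵢ(Kᵢ−1)/(1+β(Kᵢ−1)) = 0.
Feasibility: ΣzᵢKᵢ = 1.5793, Σzᵢ/Kᵢ = 1.4930 — both > 1, two phases present.
Newton iteration, β⁰ = 0.31:
  β = 0.3100: g = 0.16007, g' = -0.9175 → β = 0.4845
  β = 0.4845: g = 0.01420, g' = -0.7863 → β = 0.5025
  β = 0.5025: g = 0.00004, g' = -0.7825 → β = 0.5026
Converged at β = 0.5026.

β = 0.5026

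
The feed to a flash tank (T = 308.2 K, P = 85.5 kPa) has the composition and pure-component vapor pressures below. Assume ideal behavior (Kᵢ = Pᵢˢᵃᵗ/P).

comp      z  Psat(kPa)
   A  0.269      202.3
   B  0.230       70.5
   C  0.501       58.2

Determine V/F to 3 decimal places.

V/F = 0.439

Raoult's law: Kᵢ = Pᵢˢᵃᵗ/P = Pᵢˢᵃᵗ/85.5.
  K_A = 202.3/85.5 = 2.36608, K_B = 70.5/85.5 = 0.82456, K_C = 58.2/85.5 = 0.68070
Material balance + equilibrium reduce to Σ zᵢ(Kᵢ−1)/(1+V/F(Kᵢ−1)) = 0.
Feasibility: ΣzᵢKᵢ = 1.167, Σzᵢ/Kᵢ = 1.129 — both > 1, two phases present.
Newton iteration, V/F⁰ = 0.5:
  V/F = 0.500: g = -0.0162, g' = -0.258 → V/F = 0.437
  V/F = 0.437: g = 0.0005, g' = -0.274 → V/F = 0.439
Converged at V/F = 0.439.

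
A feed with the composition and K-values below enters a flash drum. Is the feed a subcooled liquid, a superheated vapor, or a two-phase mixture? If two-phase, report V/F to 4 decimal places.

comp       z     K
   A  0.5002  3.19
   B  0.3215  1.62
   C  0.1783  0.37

ΣzᵢKᵢ = 2.1824; Σzᵢ/Kᵢ = 0.8372.
Since Σzᵢ/Kᵢ < 1 the mixture is above its dew point — single vapor phase.

superheated vapor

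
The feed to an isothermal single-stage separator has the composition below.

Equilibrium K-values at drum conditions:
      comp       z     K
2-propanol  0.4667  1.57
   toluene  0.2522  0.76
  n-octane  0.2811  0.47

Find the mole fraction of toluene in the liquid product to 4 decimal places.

Material balance + equilibrium reduce to Σ zᵢ(Kᵢ−1)/(1+V/F(Kᵢ−1)) = 0.
Feasibility: ΣzᵢKᵢ = 1.0565, Σzᵢ/Kᵢ = 1.2272 — both > 1, two phases present.
Newton iteration, V/F⁰ = 0.4:
  V/F = 0.4000: g = -0.03939, g' = -0.2455 → V/F = 0.2395
  V/F = 0.2395: g = -0.00081, g' = -0.2373 → V/F = 0.2361
Converged at V/F = 0.2361.
Compositions from xᵢ = zᵢ/(1+V/F(Kᵢ−1)), yᵢ = Kᵢxᵢ:
  2-propanol: x = 0.4113, y = 0.6458
  toluene: x = 0.2674, y = 0.2032
  n-octane: x = 0.3213, y = 0.1510

x_toluene = 0.2674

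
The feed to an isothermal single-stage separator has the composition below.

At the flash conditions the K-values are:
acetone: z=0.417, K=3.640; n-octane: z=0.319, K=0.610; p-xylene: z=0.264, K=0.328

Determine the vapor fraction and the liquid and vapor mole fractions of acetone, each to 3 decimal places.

ψ = 0.561, x_acetone = 0.168, y_acetone = 0.612

Iterate (Newton) starting at ψ = 0.49:
  ψ = 0.490: g = 0.0617, g' = -0.892 → ψ = 0.559
  ψ = 0.559: g = 0.0013, g' = -0.859 → ψ = 0.561
Converged at ψ = 0.561.
Compositions from xᵢ = zᵢ/(1+ψ(Kᵢ−1)), yᵢ = Kᵢxᵢ:
  acetone: x = 0.168, y = 0.612
  n-octane: x = 0.408, y = 0.249
  p-xylene: x = 0.424, y = 0.139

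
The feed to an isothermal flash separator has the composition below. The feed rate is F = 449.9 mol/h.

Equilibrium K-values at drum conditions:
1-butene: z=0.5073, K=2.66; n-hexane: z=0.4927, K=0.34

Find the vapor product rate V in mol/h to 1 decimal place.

V = 212.3 mol/h

Let β = V/F and solve Σ zᵢ(Kᵢ−1)/(1+β(Kᵢ−1)) = 0.
g(0) = ΣzᵢKᵢ − 1 = 0.5169 and g(1) = 1 − Σzᵢ/Kᵢ = -0.6398, so a root lies in (0, 1).
Newton–Raphson from β = 0.5:
  β = 0.5000: g = -0.02517, g' = -0.8955 → β = 0.4719
  β = 0.4719: g = -0.00006, g' = -0.8922 → β = 0.4718
Converged at β = 0.4718.
Then V = β·F = 0.4718·449.9 = 212.3 mol/h and L = F − V = 237.6 mol/h.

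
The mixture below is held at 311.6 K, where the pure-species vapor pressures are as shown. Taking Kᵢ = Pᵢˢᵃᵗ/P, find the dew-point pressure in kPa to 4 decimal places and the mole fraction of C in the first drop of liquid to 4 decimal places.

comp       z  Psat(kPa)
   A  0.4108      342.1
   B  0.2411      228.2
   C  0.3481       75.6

At the dew point ψ → 1, so Σzᵢ/Kᵢ = 1 with Kᵢ = Pᵢˢᵃᵗ/P ⇒ 1/P = Σzᵢ/Pᵢˢᵃᵗ.
1/P = 0.4108/342.1 + 0.2411/228.2 + 0.3481/75.6 = 0.0068618 ⇒ P = 145.7334 kPa
xᵢ = zᵢP/Pᵢˢᵃᵗ ⇒ x_C = 0.3481·145.7334/75.6 = 0.6710

Pdew = 145.7334 kPa, x_C = 0.6710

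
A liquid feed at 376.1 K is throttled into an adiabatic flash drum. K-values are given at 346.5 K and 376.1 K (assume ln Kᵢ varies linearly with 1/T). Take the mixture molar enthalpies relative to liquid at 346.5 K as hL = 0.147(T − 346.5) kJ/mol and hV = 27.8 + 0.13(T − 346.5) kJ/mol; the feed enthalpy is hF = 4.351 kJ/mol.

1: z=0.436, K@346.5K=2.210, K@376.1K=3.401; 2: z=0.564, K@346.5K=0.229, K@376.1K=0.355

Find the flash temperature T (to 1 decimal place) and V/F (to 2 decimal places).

Adiabatic flash: solve Rachford–Rice at each trial T, then check hF = ψ·hV(T) + (1−ψ)·hL(T).
  T = 346.5 K: K = (2.210, 0.229), RR gives ψ = 0.099, H_out = 2.763 kJ/mol
  T = 376.1 K: K = (3.401, 0.355), RR gives ψ = 0.441, H_out = 16.391 kJ/mol
  T = 361.3 K: K = (2.766, 0.288), RR gives ψ = 0.293, H_out = 10.239 kJ/mol
  T = 353.9 K: K = (2.478, 0.257), RR gives ψ = 0.205, H_out = 6.774 kJ/mol
  T = 350.2 K: K = (2.342, 0.243), RR gives ψ = 0.155, H_out = 4.857 kJ/mol
  T = 348.4 K: K = (2.277, 0.236), RR gives ψ = 0.129, H_out = 3.863 kJ/mol
Linear interpolation between T = 348.4 (H_out = 3.863) and T = 350.2 (H_out = 4.857) on hF = 4.351 gives T ≈ 349.3 K, at which ψ = 0.14.

T = 349.3 K, V/F = 0.14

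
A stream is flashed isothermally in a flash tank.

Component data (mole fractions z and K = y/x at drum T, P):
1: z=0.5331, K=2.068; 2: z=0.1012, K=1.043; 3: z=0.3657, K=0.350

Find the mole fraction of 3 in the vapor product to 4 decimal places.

y_3 = 0.1969

Rachford–Rice: g(ψ) = Σ zᵢ(Kᵢ−1)/(1+ψ(Kᵢ−1)) = 0.
Feasibility: ΣzᵢKᵢ = 1.3360, Σzᵢ/Kᵢ = 1.3997 — both > 1, two phases present.
Newton–Raphson from ψ = 0.5:
  ψ = 0.5000: g = 0.02326, g' = -0.5977 → ψ = 0.5389
  ψ = 0.5389: g = -0.00025, g' = -0.6112 → ψ = 0.5385
Converged at ψ = 0.5385.
Compositions from xᵢ = zᵢ/(1+ψ(Kᵢ−1)), yᵢ = Kᵢxᵢ:
  1: x = 0.3384, y = 0.6999
  2: x = 0.0989, y = 0.1032
  3: x = 0.5626, y = 0.1969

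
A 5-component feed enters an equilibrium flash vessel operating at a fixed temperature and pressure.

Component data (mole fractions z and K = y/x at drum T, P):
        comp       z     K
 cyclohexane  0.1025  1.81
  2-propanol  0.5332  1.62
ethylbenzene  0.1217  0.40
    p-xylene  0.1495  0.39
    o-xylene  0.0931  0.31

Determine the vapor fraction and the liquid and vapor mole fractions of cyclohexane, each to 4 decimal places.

ψ = 0.4510, x_cyclohexane = 0.0751, y_cyclohexane = 0.1359

Rachford–Rice: g(ψ) = Σ zᵢ(Kᵢ−1)/(1+ψ(Kᵢ−1)) = 0.
Check two-phase: ΣzᵢKᵢ = 1.1852 > 1 and Σzᵢ/Kᵢ = 1.3737 > 1, so g(0) = 0.1852 > 0 and g(1) = -0.3737 < 0.
Iterate (Newton) starting at ψ = 0.35:
  ψ = 0.3500: g = 0.04325, g' = -0.4164 → ψ = 0.4539
  ψ = 0.4539: g = -0.00129, g' = -0.4439 → ψ = 0.4510
Converged at ψ = 0.4510.
Compositions from xᵢ = zᵢ/(1+ψ(Kᵢ−1)), yᵢ = Kᵢxᵢ:
  cyclohexane: x = 0.0751, y = 0.1359
  2-propanol: x = 0.4167, y = 0.6750
  ethylbenzene: x = 0.1668, y = 0.0667
  p-xylene: x = 0.2062, y = 0.0804
  o-xylene: x = 0.1352, y = 0.0419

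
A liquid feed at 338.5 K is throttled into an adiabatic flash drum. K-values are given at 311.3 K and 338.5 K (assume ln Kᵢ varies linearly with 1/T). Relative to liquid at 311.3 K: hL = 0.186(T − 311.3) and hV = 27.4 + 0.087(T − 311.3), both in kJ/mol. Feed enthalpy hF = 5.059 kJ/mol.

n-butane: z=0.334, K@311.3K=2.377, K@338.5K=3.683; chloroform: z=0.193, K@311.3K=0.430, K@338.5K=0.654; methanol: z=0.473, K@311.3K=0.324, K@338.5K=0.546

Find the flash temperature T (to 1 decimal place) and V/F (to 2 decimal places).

Adiabatic flash: solve Rachford–Rice at each trial T, then check hF = ψ·hV(T) + (1−ψ)·hL(T).
  T = 311.3 K: K = (2.377, 0.430, 0.324), RR gives ψ = 0.034, H_out = 0.928 kJ/mol
  T = 338.5 K: K = (3.683, 0.654, 0.546), RR gives ψ = 0.539, H_out = 18.374 kJ/mol
  T = 324.9 K: K = (2.986, 0.535, 0.425), RR gives ψ = 0.279, H_out = 9.795 kJ/mol
  T = 318.1 K: K = (2.671, 0.481, 0.372), RR gives ψ = 0.161, H_out = 5.570 kJ/mol
  T = 314.7 K: K = (2.521, 0.455, 0.348), RR gives ψ = 0.100, H_out = 3.326 kJ/mol
  T = 316.4 K: K = (2.595, 0.468, 0.360), RR gives ψ = 0.131, H_out = 4.463 kJ/mol
Linear interpolation between T = 316.4 (H_out = 4.463) and T = 318.1 (H_out = 5.570) on hF = 5.059 gives T ≈ 317.3 K, at which ψ = 0.15.

T = 317.3 K, V/F = 0.15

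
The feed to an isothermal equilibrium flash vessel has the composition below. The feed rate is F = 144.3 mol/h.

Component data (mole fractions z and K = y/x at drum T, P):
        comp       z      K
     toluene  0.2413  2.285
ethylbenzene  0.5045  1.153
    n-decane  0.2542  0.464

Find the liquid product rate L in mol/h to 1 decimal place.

L = 36.4 mol/h

Newton–Raphson from ψ = 0.45:
  ψ = 0.4500: g = 0.08912, g' = -0.2971 → ψ = 0.7499
  ψ = 0.7499: g = -0.00068, g' = -0.3170 → ψ = 0.7478
Converged at ψ = 0.7478.
Then V = ψ·F = 0.7478·144.3 = 107.9 mol/h and L = F − V = 36.4 mol/h.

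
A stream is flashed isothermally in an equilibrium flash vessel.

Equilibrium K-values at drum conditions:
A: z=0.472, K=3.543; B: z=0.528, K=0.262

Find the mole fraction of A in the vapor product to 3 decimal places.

y_A = 0.797

Rachford–Rice: g(β) = Σ zᵢ(Kᵢ−1)/(1+β(Kᵢ−1)) = 0.
Check two-phase: ΣzᵢKᵢ = 1.811 > 1 and Σzᵢ/Kᵢ = 2.148 > 1, so g(0) = 0.811 > 0 and g(1) = -1.148 < 0.
Binary case is linear: z₁(K₁−1)(1+β(K₂−1)) + z₂(K₂−1)(1+β(K₁−1)) = 0
⇒ β = [z₁(K₁−1)+z₂(K₂−1)] / [−(K₁−1)(K₂−1)] = 0.8106/1.8767 = 0.432
Compositions from xᵢ = zᵢ/(1+β(Kᵢ−1)), yᵢ = Kᵢxᵢ:
  A: x = 0.225, y = 0.797
  B: x = 0.775, y = 0.203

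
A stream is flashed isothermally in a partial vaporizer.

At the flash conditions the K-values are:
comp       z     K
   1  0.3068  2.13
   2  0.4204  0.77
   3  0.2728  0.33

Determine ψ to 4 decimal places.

Let ψ = V/F and solve Σ zᵢ(Kᵢ−1)/(1+ψ(Kᵢ−1)) = 0.
Feasibility: ΣzᵢKᵢ = 1.0672, Σzᵢ/Kᵢ = 1.5167 — both > 1, two phases present.
Newton–Raphson from ψ = 0.61:
  ψ = 0.6100: g = -0.21636, g' = -0.5176 → ψ = 0.1920
  ψ = 0.1920: g = -0.02605, g' = -0.4501 → ψ = 0.1341
  ψ = 0.1341: g = 0.00045, g' = -0.4669 → ψ = 0.1351
Converged at ψ = 0.1351.

ψ = 0.1351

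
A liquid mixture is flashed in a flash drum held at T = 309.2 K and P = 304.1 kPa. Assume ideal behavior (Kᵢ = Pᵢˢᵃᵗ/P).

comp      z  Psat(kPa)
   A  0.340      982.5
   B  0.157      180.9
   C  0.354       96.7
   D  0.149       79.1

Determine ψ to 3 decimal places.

Raoult's law: Kᵢ = Pᵢˢᵃᵗ/P = Pᵢˢᵃᵗ/304.1.
  K_A = 982.5/304.1 = 3.23085, K_B = 180.9/304.1 = 0.59487, K_C = 96.7/304.1 = 0.31799, K_D = 79.1/304.1 = 0.26011
Rachford–Rice: g(ψ) = Σ zᵢ(Kᵢ−1)/(1+ψ(Kᵢ−1)) = 0.
Feasibility: ΣzᵢKᵢ = 1.343, Σzᵢ/Kᵢ = 2.055 — both > 1, two phases present.
Iterate (Newton) starting at ψ = 0.5:
  ψ = 0.500: g = -0.2626, g' = -1.003 → ψ = 0.238
  ψ = 0.238: g = 0.0027, g' = -1.108 → ψ = 0.241
Converged at ψ = 0.241.

ψ = 0.241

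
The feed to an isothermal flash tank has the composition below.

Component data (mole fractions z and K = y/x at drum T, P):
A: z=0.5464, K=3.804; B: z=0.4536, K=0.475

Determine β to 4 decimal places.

β = 0.8790

Binary case is linear: z₁(K₁−1)(1+β(K₂−1)) + z₂(K₂−1)(1+β(K₁−1)) = 0
⇒ β = [z₁(K₁−1)+z₂(K₂−1)] / [−(K₁−1)(K₂−1)] = 1.29397/1.47210 = 0.8790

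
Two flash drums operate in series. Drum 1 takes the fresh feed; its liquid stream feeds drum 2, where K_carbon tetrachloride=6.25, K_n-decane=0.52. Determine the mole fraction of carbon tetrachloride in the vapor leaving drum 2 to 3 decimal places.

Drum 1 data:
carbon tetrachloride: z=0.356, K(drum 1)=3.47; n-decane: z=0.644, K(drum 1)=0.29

Drum 1:
Rachford–Rice: g(ψ₁) = Σ zᵢ(Kᵢ−1)/(1+ψ₁(Kᵢ−1)) = 0.
g(0) = ΣzᵢKᵢ − 1 = 0.422 and g(1) = 1 − Σzᵢ/Kᵢ = -1.323, so a root lies in (0, 1).
Newton–Raphson from ψ₁ = 0.41:
  ψ₁ = 0.410: g = -0.2081, g' = -1.182 → ψ₁ = 0.234
  ψ₁ = 0.234: g = 0.0090, g' = -1.339 → ψ₁ = 0.241
Converged at ψ₁ = 0.241.
Drum-1 compositions:
  carbon tetrachloride: x = 0.223, y = 0.775
  n-decane: x = 0.777, y = 0.225
Drum-2 feed = drum-1 liquid: z₂ = (0.2233, 0.7767).
Drum 2:
Let ψ₂ = V/F and solve Σ zᵢ(Kᵢ−1)/(1+ψ₂(Kᵢ−1)) = 0.
Feasibility: ΣzᵢKᵢ = 1.799, Σzᵢ/Kᵢ = 1.529 — both > 1, two phases present.
Binary case is linear: z₁(K₁−1)(1+ψ₂(K₂−1)) + z₂(K₂−1)(1+ψ₂(K₁−1)) = 0
⇒ ψ₂ = [z₁(K₁−1)+z₂(K₂−1)] / [−(K₁−1)(K₂−1)] = 0.7993/2.5200 = 0.317
  carbon tetrachloride: x = 0.084, y = 0.524
  n-decane: x = 0.916, y = 0.476

y_carbon tetrachloride (drum 2) = 0.524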